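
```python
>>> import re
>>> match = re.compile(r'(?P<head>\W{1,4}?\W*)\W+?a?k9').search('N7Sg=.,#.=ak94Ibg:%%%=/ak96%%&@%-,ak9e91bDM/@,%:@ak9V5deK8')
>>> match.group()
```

'=.,#.=ak9'

The match spans [4:13] → '=.,#.=ak9'.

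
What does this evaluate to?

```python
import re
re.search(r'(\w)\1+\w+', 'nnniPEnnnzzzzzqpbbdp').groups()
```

('n',)

The backreference `\1` re-matches whatever the first group consumed, character for character.
`re.search` tries every starting position until one works.
The match spans [0:20] → 'nnniPEnnnzzzzzqpbbdp'.
Captured: group 1 = 'n'.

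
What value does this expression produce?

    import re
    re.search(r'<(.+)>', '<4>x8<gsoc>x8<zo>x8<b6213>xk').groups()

`re.search` tries every starting position until one works.
The match spans [0:26] → '<4>x8<gsoc>x8<zo>x8<b6213>'.
Captured: group 1 = '4>x8<gsoc>x8<zo>x8<b6213'.

('4>x8<gsoc>x8<zo>x8<b6213',)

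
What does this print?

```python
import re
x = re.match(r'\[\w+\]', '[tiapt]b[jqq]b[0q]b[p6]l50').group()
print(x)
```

[tiapt]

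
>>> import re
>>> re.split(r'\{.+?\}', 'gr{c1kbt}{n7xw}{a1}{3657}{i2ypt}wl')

With the lazy modifier that quantifier settles for the fewest repetitions that let the rest of the pattern succeed (the atoms after it are unaffected and can still be greedy).
Matches to split on: at [2:9] → '{c1kbt}'; at [9:15] → '{n7xw}'; at [15:19] → '{a1}'; at [19:25] → '{3657}'; at [25:32] → '{i2ypt}'.
Splitting on the pattern gives 6 pieces.

['gr', '', '', '', '', 'wl']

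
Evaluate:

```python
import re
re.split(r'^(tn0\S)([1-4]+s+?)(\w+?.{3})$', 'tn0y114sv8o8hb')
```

['', 'tn0y', '114s', 'v8o8hb', '']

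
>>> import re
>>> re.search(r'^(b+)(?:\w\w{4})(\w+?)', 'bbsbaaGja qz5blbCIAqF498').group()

'bbsbaaGj'

The match spans [0:8] → 'bbsbaaGj'.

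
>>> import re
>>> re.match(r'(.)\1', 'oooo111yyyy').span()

After group 1 captures some text, `\1` only succeeds where that same text appears again.
`re.match` only tries the pattern at the start of the string.
The match spans [0:2] → 'oo'.
Captured: group 1 = 'o'.

(0, 2)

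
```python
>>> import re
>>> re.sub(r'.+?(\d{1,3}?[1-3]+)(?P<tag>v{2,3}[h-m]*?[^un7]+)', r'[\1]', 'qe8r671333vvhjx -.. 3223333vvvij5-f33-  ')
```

'[671333]'

Each match is replaced using the text its own group 1 captured.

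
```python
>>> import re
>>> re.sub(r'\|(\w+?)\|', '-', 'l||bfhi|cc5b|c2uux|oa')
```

Matches: at [2:8] → '|bfhi|'; at [12:19] → '|c2uux|'.
`sub` substitutes '-' at each match site.

'l|-cc5b-oa'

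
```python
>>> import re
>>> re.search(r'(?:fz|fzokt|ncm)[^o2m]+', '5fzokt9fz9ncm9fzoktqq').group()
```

`re.search` tries every starting position until one works.
The match spans [1:12] → 'fzokt9fz9nc'.

'fzokt9fz9nc'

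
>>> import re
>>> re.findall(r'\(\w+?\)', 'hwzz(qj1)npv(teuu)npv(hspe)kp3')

['(qj1)', '(teuu)', '(hspe)']

Walking the string: at [4:9] → '(qj1)'; at [12:18] → '(teuu)'; at [21:27] → '(hspe)'.
Since nothing is captured, `findall` lists the 3 matched substrings directly.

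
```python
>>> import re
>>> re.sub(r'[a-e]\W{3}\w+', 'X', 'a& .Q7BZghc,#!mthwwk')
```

'X,#!mthwwk'

Every occurrence is swapped for 'X'.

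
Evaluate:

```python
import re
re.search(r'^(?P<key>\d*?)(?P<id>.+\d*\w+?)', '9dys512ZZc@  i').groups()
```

('', '9dys512ZZc@  i')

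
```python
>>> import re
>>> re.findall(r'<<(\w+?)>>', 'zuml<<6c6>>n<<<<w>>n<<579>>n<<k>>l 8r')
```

['6c6', 'w', '579', 'k']

Matches: at [4:11] match '<<6c6>>', group 1 = '6c6'; at [14:19] match '<<w>>', group 1 = 'w'; at [20:27] match '<<579>>', group 1 = '579'; at [28:33] match '<<k>>', group 1 = 'k'.
One capturing group, so `findall` returns just the captured substring from each match — 4 in all.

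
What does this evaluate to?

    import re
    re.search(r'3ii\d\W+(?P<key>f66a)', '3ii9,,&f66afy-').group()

The match spans [0:11] → '3ii9,,&f66a'.

'3ii9,,&f66a'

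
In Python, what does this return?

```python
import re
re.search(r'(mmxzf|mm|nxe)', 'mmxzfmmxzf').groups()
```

('mmxzf',)

The match spans [0:5] → 'mmxzf'.
Captured: group 1 = 'mmxzf'.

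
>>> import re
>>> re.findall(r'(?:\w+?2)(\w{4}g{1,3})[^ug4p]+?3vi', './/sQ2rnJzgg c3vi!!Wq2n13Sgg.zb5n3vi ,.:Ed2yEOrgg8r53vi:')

['rnJzgg', 'n13Sgg', 'yEOrgg']

This matches one or more of a word character (lazy), then the literal '2' (non-capturing group); then exactly 4 of a word character, then 1 to 3 of a literal 'g' (captured); then one or more of any character except [ug4p] (lazy), then the literal '3vi'.
Scanning left to right: at [3:17] match 'sQ2rnJzgg c3vi', group 1 = 'rnJzgg'; at [19:36] match 'Wq2n13Sgg.zb5n3vi', group 1 = 'n13Sgg'; at [40:55] match 'Ed2yEOrgg8r53vi', group 1 = 'yEOrgg'.
With a single group, `findall` returns only what that group captured — 3 items.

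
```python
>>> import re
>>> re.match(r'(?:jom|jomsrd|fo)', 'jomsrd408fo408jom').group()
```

'jom'

`re.match` only tries the pattern at the start of the string.
The match spans [0:3] → 'jom'.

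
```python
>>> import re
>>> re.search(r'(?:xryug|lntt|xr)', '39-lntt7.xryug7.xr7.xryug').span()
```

Unlike `match`, `search` isn't anchored — it looks for the pattern anywhere in the string.
The match spans [3:7] → 'lntt'.

(3, 7)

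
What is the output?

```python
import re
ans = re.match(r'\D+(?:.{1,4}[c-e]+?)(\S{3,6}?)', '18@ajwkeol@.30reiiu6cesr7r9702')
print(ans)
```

None

This matches one or more of a non-digit; then 1 to 4 of any character, then one or more of a character in [c-e] (lazy) (non-capturing group); then 3 to 6 of a non-whitespace character (lazy) (captured).
`re.match` won't scan ahead — the pattern has to work from the very first character.
Here the string doesn't start with a match, so the call returns None.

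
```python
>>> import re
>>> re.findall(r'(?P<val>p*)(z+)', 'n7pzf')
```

[('p', 'z')]

With 2 capturing groups, `findall` returns a 2-tuple per match.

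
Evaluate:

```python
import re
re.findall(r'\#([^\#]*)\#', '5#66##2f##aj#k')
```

Scanning left to right: at [1:5] match '#66#', group 1 = '66'; at [5:9] match '#2f#', group 1 = '2f'; at [9:13] match '#aj#', group 1 = 'aj'.
With a single group, `findall` returns only what that group captured — 3 items.

['66', '2f', 'aj']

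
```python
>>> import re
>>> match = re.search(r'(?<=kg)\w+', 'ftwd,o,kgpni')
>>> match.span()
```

(9, 12)

Lookahead/lookbehind check context without consuming it, so the matched span excludes the asserted characters.
`re.search` scans for the first position where the pattern succeeds.
The match spans [9:12] → 'pni'.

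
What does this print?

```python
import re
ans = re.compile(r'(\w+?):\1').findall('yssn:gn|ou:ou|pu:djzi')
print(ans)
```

The backreference `\1` re-matches whatever the first group consumed, character for character.
One capturing group, so `findall` returns just the captured substring from the one match — 1 in all.

['ou']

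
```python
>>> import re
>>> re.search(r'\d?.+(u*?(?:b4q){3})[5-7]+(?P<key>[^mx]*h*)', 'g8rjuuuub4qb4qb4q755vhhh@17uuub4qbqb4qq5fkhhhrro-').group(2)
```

Pattern: optionally a digit, then one or more of any character; then zero or more of the literal 'u' (lazy), then the literal 'b4q' repeated 3 times (captured); then one or more of a character in [5-7]; then zero or more of any character except [mx], then zero or more of a literal 'h' (captured as 'key').
`re.search` tries every starting position until one works.
The match spans [0:49] → 'g8rjuuuub4qb4qb4q755vhhh@17uuub4qbqb4qq5fkhhhrro-'.
Captured: group 1 = 'b4qb4qb4q', group 2 = 'vhhh@17uuub4qbqb4qq5fkhhhrro-'.

'vhhh@17uuub4qbqb4qq5fkhhhrro-'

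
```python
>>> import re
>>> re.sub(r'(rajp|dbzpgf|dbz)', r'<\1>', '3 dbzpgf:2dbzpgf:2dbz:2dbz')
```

'3 <dbzpgf>:2<dbzpgf>:2<dbz>:2<dbz>'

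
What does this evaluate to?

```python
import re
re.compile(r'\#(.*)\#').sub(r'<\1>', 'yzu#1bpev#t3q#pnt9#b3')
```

'yzu<1bpev#t3q#pnt9>b3'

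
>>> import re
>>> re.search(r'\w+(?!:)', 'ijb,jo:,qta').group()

The negative lookaround is zero-width — it rules out positions where the adjacent text would match, without consuming anything.
Unlike `match`, `search` isn't anchored — it looks for the pattern anywhere in the string.
The match spans [0:3] → 'ijb'.

'ijb'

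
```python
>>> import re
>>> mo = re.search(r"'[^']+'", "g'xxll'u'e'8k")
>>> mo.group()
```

"'xxll'"

`search` walks the string left to right and returns the first match it finds.
The match spans [1:7] → "'xxll'".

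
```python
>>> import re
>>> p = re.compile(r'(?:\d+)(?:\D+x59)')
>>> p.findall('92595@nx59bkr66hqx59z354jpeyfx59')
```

No capturing groups, so `findall` returns the 3 full match strings.

['92595@nx59', '66hqx59', '354jpeyfx59']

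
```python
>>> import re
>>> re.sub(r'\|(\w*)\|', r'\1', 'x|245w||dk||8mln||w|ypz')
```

'x245wdk8mlnwypz'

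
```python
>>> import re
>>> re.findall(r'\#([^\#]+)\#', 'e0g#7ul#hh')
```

['7ul']

Scanning left to right: at [3:8] match '#7ul#', group 1 = '7ul'.
With a single group, `findall` returns only what that group captured — 1 item.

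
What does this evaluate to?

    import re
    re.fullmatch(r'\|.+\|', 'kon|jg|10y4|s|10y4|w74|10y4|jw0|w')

None

`fullmatch` succeeds only if the pattern covers the string from start to end.
Here the string isn't matched end-to-end, so the call returns None.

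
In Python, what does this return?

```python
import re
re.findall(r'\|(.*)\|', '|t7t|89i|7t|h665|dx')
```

Walking the string: at [0:17] match '|t7t|89i|7t|h665|', group 1 = 't7t|89i|7t|h665'.
With a single group, `findall` returns only what that group captured — 1 item.

['t7t|89i|7t|h665']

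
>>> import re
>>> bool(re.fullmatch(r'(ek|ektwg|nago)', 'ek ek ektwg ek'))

False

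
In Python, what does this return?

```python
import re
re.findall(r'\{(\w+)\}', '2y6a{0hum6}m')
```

['0hum6']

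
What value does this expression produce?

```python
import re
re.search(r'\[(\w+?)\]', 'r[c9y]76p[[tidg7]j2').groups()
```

('c9y',)

`search` walks the string left to right and returns the first match it finds.
The match spans [1:6] → '[c9y]'.
Captured: group 1 = 'c9y'.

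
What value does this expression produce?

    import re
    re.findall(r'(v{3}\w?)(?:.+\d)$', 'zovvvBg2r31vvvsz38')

Pattern: exactly 3 of a literal 'v', then optionally a word character (captured); then one or more of any character, then a digit (non-capturing group); then anchored at the end.
`findall` collects group 1 from the one match (1 total).

['vvvB']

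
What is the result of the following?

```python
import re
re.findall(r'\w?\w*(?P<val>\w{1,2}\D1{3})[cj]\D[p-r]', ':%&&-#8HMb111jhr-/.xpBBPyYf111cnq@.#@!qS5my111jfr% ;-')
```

['Mb111', 'Yf111', 'my111']

Pattern: optionally a word character, then zero or more of a word character; then 1 to 2 of a word character, then a non-digit, then exactly 3 of a literal '1' (captured as 'val'); then one of [cj], then a non-digit, then a character in [p-r].
Matches: at [6:16] match '8HMb111jhr', group 1 = 'Mb111'; at [19:33] match 'xpBBPyYf111cnq', group 1 = 'Yf111'; at [38:49] match 'qS5my111jfr', group 1 = 'my111'.
With a single group, `findall` returns only what that group captured — 3 items.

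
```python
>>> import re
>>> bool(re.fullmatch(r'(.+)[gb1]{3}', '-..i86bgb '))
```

`re.fullmatch` requires the pattern to consume the entire string.
Here the pattern can't cover the whole string, so the call returns None, and `bool(None)` is False.

False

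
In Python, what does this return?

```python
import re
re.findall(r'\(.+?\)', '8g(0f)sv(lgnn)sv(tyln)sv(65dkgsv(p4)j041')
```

No capturing groups, so `findall` returns the 4 full match strings.

['(0f)', '(lgnn)', '(tyln)', '(65dkgsv(p4)']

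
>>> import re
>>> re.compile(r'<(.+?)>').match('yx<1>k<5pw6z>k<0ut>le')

None

`re.match` won't scan ahead — the pattern has to work from the very first character.
Here the pattern fails at index 0, so the call returns None.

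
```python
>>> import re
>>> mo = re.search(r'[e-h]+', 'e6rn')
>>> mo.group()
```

'e'

The pattern matches one or more of a character in [e-h].
The match spans [0:1] → 'e'.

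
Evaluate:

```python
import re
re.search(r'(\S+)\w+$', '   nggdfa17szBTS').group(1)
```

'nggdfa17szBT'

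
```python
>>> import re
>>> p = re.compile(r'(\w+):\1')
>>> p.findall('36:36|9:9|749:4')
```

['36', '9']

The backreference `\1` re-matches whatever the first group consumed, character for character.
Because there's exactly one group, `findall` drops the full match and keeps group 1 from each hit.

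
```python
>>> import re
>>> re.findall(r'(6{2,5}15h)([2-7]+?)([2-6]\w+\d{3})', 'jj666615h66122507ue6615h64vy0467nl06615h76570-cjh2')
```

Multiple groups make `findall` return tuples — one 3-tuple for the one match.

[('666615h', '6', '6122507ue6615h64vy0467nl06615h76570')]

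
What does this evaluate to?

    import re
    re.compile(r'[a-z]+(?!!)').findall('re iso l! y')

A negative assertion filters positions out without eating any characters.
Matches: at [0:2] → 're'; at [3:6] → 'iso'; at [10:11] → 'y'.
Since nothing is captured, `findall` lists the 3 matched substrings directly.

['re', 'iso', 'y']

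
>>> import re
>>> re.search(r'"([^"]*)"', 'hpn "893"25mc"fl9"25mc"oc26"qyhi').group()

`search` walks the string left to right and returns the first match it finds.
The match spans [4:9] → '"893"'.
Captured: group 1 = '893'.

'"893"'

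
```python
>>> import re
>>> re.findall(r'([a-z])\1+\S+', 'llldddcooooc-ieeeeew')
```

After group 1 captures some text, `\1` only succeeds where that same text appears again.
Scanning left to right: at [0:20] match 'llldddcooooc-ieeeeew', group 1 = 'l'.
With a single group, `findall` returns only what that group captured — 1 item.

['l']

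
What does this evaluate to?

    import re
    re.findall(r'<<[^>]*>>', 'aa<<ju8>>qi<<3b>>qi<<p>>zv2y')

Scanning left to right: at [2:9] → '<<ju8>>'; at [11:17] → '<<3b>>'; at [19:24] → '<<p>>'.
Since nothing is captured, `findall` lists the 3 matched substrings directly.

['<<ju8>>', '<<3b>>', '<<p>>']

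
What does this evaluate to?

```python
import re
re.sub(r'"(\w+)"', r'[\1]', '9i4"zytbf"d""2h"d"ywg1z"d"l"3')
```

'9i4[zytbf]d"[2h]d[ywg1z]d[l]3'

Matches: at [3:10] → '"zytbf"'; at [12:16] → '"2h"'; at [17:24] → '"ywg1z"'; at [25:28] → '"l"'.
The replacement refers to a captured group, so each match is rewritten using its own captured text.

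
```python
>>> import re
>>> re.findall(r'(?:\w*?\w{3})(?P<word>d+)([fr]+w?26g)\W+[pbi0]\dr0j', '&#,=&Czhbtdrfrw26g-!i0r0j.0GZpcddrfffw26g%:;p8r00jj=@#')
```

[('d', 'rfrw26g')]

This matches zero or more of a word character (lazy), then exactly 3 of a word character (non-capturing group); then one or more of a literal 'd' (captured as 'word'); then one or more of one of [fr], then optionally the literal 'w', then the literal '26g' (captured); then one or more of a non-word character; then one of [pbi0], then a digit, then the literal 'r0j'.
Walking the string: at [5:25] match 'Czhbtdrfrw26g-!i0r0j', groups = ('d', 'rfrw26g').
2 groups means the one result is a tuple of 2 captured strings — 1 here.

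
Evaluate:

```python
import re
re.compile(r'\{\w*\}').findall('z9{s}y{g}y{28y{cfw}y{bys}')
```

Matches: at [2:5] → '{s}'; at [6:9] → '{g}'; at [14:19] → '{cfw}'; at [20:25] → '{bys}'.
No capturing groups, so `findall` returns the 4 full match strings.

['{s}', '{g}', '{cfw}', '{bys}']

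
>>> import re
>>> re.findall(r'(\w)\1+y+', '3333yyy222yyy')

The backreference `\1` re-matches whatever the first group consumed, character for character.
With a single group, `findall` returns only what that group captured — 2 items.

['3', '2']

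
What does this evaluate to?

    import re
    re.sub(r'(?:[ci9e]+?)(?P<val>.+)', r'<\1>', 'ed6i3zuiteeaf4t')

This matches one or more of one of [ci9e] (lazy) (non-capturing group); then one or more of any character (captured as 'val').
Each match is replaced using the text its own group 1 captured.

'<d6i3zuiteeaf4t>'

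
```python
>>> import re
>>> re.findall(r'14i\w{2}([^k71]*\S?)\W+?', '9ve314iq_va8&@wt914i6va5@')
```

With a single group, `findall` returns only what that group captured — 2 items.

['va8&', 'a5']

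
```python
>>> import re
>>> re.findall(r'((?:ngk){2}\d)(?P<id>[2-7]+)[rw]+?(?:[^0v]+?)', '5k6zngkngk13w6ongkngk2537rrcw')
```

[('ngkngk1', '3'), ('ngkngk2', '537')]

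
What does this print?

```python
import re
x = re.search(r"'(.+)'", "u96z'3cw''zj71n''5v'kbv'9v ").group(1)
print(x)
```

3cw''zj71n''5v'kbv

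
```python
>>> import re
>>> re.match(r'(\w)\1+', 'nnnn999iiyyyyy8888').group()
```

`re.match` only tries the pattern at the start of the string.
The match spans [0:4] → 'nnnn'.

'nnnn'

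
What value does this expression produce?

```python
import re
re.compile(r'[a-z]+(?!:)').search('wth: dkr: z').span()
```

The negative lookahead/lookbehind blocks any match where the forbidden context is present.
The match spans [0:2] → 'wt'.

(0, 2)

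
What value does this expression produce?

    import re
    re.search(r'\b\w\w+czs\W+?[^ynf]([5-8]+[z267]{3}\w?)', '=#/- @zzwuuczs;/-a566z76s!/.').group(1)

'566z76s'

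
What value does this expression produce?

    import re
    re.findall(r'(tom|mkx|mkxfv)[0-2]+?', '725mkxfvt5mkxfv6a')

`findall` collects group 1 from each match (0 total).
Nothing in the string satisfies the pattern, so the list is empty.

[]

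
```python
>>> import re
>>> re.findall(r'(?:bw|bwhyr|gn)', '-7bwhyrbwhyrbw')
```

Alternation tries branches left to right and keeps the first one that lets the overall match succeed at that position.
Scanning left to right: at [2:4] → 'bw'; at [7:9] → 'bw'; at [12:14] → 'bw'.
No capturing groups, so `findall` returns the 3 full match strings.

['bw', 'bw', 'bw']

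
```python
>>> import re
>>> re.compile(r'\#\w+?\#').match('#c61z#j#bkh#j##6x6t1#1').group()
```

With `match`, the pattern is implicitly anchored at the beginning.
The match spans [0:6] → '#c61z#'.

'#c61z#'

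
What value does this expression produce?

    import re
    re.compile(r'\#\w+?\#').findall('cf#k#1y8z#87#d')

Scanning left to right: at [2:5] → '#k#'; at [9:13] → '#87#'.
With no groups in the pattern, `findall` gives back each whole match — 2 here.

['#k#', '#87#']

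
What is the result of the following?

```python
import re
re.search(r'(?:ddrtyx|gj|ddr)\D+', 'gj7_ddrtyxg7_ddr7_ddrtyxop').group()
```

Unlike `match`, `search` isn't anchored — it looks for the pattern anywhere in the string.
The match spans [4:11] → 'ddrtyxg'.

'ddrtyxg'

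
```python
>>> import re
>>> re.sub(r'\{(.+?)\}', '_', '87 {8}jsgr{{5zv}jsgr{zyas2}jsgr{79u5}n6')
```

'87 _jsgr_jsgr_jsgr_n6'

A `+?`/`*?`/`{m,n}?` starts at its minimum and grows only as far as needed for what follows to match.
Matches: at [3:6] → '{8}'; at [10:16] → '{{5zv}'; at [20:27] → '{zyas2}'; at [31:37] → '{79u5}'.
Each match is replaced by '_'.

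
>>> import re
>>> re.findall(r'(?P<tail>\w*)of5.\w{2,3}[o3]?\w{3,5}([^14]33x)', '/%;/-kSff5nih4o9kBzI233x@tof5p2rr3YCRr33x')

Pattern: zero or more of a word character (captured as 'tail'); then the literal 'of5', then any character; then 2 to 3 of a word character, then optionally one of [o3], then 3 to 5 of a word character; then any character except [14], then the literal '33x' (captured).
2 groups means the one result is a tuple of 2 captured strings — 1 here.

[('t', 'r33x')]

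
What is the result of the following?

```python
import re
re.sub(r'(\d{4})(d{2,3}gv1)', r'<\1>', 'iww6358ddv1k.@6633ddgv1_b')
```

'iww6358ddv1k.@<6633>_b'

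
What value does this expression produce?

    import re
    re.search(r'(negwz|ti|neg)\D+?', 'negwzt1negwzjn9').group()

Branches in `(...|...)` are attempted left-to-right; the first branch that allows the whole pattern to succeed is taken.
`re.search` scans for the first position where the pattern succeeds.
The match spans [0:6] → 'negwzt'.
Captured: group 1 = 'negwz'.

'negwzt'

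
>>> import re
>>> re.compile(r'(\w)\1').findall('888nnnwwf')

['8', 'n', 'w']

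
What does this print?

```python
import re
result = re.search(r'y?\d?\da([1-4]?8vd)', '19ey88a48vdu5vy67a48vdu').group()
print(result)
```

y88a48vd

This matches optionally the literal 'y', then optionally a digit; then a digit, then a literal 'a'; then optionally a character in [1-4], then the literal '8vd' (captured).
Unlike `match`, `search` isn't anchored — it looks for the pattern anywhere in the string.
The match spans [3:11] → 'y88a48vd'.
Captured: group 1 = '48vd'.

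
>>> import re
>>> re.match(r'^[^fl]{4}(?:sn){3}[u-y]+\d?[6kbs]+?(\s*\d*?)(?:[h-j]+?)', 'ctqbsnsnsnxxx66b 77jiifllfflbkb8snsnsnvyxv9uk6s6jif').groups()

(' 77',)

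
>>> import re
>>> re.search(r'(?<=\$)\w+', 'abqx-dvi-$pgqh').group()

'pgqh'

The positive lookaround only admits positions where the adjacent text matches; those characters stay outside the span.
`search` walks the string left to right and returns the first match it finds.
The match spans [10:14] → 'pgqh'.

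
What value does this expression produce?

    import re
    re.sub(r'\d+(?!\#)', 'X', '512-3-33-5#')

`(?!…)`/`(?<!…)` only lets a position through if the neighbouring text does NOT match; no characters are consumed.
Matches: at [0:3] → '512'; at [4:5] → '3'; at [6:8] → '33'.
`sub` substitutes 'X' at each match site.

'X-X-X-5#'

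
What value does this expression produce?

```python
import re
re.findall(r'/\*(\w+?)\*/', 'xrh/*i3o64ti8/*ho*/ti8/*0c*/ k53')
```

Because there's exactly one group, `findall` drops the full match and keeps group 1 from each hit.

['ho', '0c']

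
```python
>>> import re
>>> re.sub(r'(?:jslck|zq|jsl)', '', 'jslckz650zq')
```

'z650'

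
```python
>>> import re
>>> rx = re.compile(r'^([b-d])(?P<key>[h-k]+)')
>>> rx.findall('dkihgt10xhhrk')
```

This matches anchored at the start of the string; then a character in [b-d] (captured); then one or more of a character in [h-k] (captured as 'key').
Matches: at [0:4] match 'dkih', groups = ('d', 'kih').
Multiple groups make `findall` return tuples — one 2-tuple for the one match.

[('d', 'kih')]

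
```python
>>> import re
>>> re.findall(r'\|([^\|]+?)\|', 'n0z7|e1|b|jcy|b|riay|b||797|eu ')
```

['e1', 'jcy', 'riay', '797']

Walking the string: at [4:8] match '|e1|', group 1 = 'e1'; at [9:14] match '|jcy|', group 1 = 'jcy'; at [15:21] match '|riay|', group 1 = 'riay'; at [23:28] match '|797|', group 1 = '797'.
With a single group, `findall` returns only what that group captured — 4 items.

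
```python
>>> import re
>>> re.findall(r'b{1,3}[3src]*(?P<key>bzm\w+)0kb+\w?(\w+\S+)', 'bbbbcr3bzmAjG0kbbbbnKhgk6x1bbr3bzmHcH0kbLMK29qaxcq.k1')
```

[('bzmAjG0kbbbbnKhgk6x1bbr3bzmHcH', 'MK29qaxcq.k1')]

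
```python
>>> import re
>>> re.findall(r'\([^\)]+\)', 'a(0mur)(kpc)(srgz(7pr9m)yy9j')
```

['(0mur)', '(kpc)', '(srgz(7pr9m)']

Since nothing is captured, `findall` lists the 3 matched substrings directly.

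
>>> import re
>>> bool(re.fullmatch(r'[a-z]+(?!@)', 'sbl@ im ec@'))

False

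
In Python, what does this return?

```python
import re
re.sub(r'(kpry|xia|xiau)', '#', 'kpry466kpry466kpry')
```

Matches: at [0:4] → 'kpry'; at [7:11] → 'kpry'; at [14:18] → 'kpry'.
`sub` substitutes '#' at each match site.

'#466#466#'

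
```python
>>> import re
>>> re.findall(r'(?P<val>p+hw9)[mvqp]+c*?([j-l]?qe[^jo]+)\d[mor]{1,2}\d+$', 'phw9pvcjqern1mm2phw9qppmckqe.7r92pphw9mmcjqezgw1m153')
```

The pattern matches one or more of a literal 'p', then the literal 'hw9' (captured as 'val'); then one or more of one of [mvqp], then zero or more of a literal 'c' (lazy); then optionally a character in [j-l], then the literal 'qe', then one or more of any character except [jo] (captured); then a digit, then 1 to 2 of one of [mor], then one or more of a digit; then anchored at the end.
Walking the string: at [33:52] match 'pphw9mmcjqezgw1m153', groups = ('pphw9', 'jqezgw').
With 2 capturing groups, `findall` returns a 2-tuple per match.

[('pphw9', 'jqezgw')]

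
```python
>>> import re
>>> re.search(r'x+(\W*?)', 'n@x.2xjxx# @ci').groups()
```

('',)

The match spans [2:3] → 'x'.
Captured: group 1 = ''.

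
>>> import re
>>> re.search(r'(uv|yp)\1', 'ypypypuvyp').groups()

('yp',)

The backreference `\1` re-matches whatever the first group consumed, character for character.
`re.search` tries every starting position until one works.
The match spans [0:4] → 'ypyp'.
Captured: group 1 = 'yp'.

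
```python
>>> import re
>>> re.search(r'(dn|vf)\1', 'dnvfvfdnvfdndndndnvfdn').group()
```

'vfvf'

The backreference `\1` re-matches whatever the first group consumed, character for character.
`search` walks the string left to right and returns the first match it finds.
The match spans [2:6] → 'vfvf'.
Captured: group 1 = 'vf'.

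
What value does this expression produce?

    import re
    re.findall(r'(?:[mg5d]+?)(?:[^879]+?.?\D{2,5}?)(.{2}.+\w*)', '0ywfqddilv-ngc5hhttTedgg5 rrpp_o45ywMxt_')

This matches one or more of one of [mg5d] (lazy) (non-capturing group); then one or more of any character except [879] (lazy), then optionally any character, then 2 to 5 of a non-digit (lazy) (non-capturing group); then exactly 2 of any character, then one or more of any character, then zero or more of a word character (captured).
With the lazy modifier that quantifier settles for the fewest repetitions that let the rest of the pattern succeed (the atoms after it are unaffected and can still be greedy).
Scanning left to right: at [5:40] match 'ddilv-ngc5hhttTedgg5 rrpp_o45ywMxt_', group 1 = '-ngc5hhttTedgg5 rrpp_o45ywMxt_'.
`findall` collects group 1 from the one match (1 total).

['-ngc5hhttTedgg5 rrpp_o45ywMxt_']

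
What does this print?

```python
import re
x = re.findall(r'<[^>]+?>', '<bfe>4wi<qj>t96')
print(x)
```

['<bfe>', '<qj>']

Scanning left to right: at [0:5] → '<bfe>'; at [8:12] → '<qj>'.
With no groups in the pattern, `findall` gives back each whole match — 2 here.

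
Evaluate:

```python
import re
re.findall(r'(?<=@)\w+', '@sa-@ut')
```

['sa', 'ut']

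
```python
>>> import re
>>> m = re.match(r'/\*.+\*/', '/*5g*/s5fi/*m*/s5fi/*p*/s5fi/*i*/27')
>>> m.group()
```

'/*5g*/s5fi/*m*/s5fi/*p*/s5fi/*i*/'

`re.match` only tries the pattern at the start of the string.
The match spans [0:33] → '/*5g*/s5fi/*m*/s5fi/*p*/s5fi/*i*/'.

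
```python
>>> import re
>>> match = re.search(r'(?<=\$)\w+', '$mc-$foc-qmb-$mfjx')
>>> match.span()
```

Lookahead/lookbehind check context without consuming it, so the matched span excludes the asserted characters.
`search` walks the string left to right and returns the first match it finds.
The match spans [1:3] → 'mc'.

(1, 3)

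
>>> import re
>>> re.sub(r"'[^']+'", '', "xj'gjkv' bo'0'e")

Matches: at [2:8] → "'gjkv'"; at [11:14] → "'0'".
`sub` substitutes '' at each match site.

'xj boe'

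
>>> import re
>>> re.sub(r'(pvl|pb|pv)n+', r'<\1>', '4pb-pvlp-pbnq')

'4pb-pvlp-<pb>q'

`\1` in the replacement pulls in group 1's text for each match.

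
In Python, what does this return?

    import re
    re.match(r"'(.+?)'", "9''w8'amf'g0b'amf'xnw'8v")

None

`re.match` only tries the pattern at the start of the string.
Here position 0 doesn't satisfy it, so the call returns None.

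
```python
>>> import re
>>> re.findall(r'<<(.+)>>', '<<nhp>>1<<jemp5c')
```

Because there's exactly one group, `findall` drops the full match and keeps group 1 from the one hit.

['nhp']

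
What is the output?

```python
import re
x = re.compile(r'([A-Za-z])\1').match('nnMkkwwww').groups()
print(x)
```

('n',)

After group 1 captures some text, `\1` only succeeds where that same text appears again.
`re.match` won't scan ahead — the pattern has to work from the very first character.
The match spans [0:2] → 'nn'.
Captured: group 1 = 'n'.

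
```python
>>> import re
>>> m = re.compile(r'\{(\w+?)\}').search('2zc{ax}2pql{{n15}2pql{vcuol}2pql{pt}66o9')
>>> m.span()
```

(3, 7)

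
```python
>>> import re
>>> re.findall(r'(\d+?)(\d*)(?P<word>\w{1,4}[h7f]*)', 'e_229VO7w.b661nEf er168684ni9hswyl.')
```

Pattern: one or more of a digit (lazy) (captured); then zero or more of a digit (captured); then 1 to 4 of a word character, then zero or more of one of [h7f] (captured as 'word').
The `?` after the quantifier makes it lazy — it takes as little as possible before letting the rest of the pattern try.
Scanning left to right: at [2:9] match '229VO7w', groups = ('2', '29', 'VO7w'); at [11:17] match '661nEf', groups = ('6', '61', 'nEf'); at [20:30] match '168684ni9h', groups = ('1', '68684', 'ni9h').
With 3 capturing groups, `findall` returns a 3-tuple per match.

[('2', '29', 'VO7w'), ('6', '61', 'nEf'), ('1', '68684', 'ni9h')]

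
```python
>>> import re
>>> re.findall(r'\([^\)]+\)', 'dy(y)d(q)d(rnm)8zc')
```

['(y)', '(q)', '(rnm)']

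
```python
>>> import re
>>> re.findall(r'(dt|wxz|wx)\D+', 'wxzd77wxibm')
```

['wxz', 'wx']

The regex engine tests alternatives in the order written; an earlier branch that matches wins even if a later one would match more.
Scanning left to right: at [0:4] match 'wxzd', group 1 = 'wxz'; at [6:11] match 'wxibm', group 1 = 'wx'.
With a single group, `findall` returns only what that group captured — 2 items.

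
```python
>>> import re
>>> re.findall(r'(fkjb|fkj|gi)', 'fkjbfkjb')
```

['fkjb', 'fkjb']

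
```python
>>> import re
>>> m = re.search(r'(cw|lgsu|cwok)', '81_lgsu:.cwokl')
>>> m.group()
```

The match spans [3:7] → 'lgsu'.

'lgsu'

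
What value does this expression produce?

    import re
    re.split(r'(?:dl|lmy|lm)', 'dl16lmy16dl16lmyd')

`|` is ordered: at each position the engine commits to the first alternative that works.
Matches to split on: at [0:2] → 'dl'; at [4:7] → 'lmy'; at [9:11] → 'dl'; at [13:16] → 'lmy'.
The string is cut at each match, leaving 5 pieces.

['', '16', '16', '16', 'd']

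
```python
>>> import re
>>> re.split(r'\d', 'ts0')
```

Pattern: a digit.
Matches to split on: at [2:3] → '0'.
The string is cut at each match, leaving 2 pieces.

['ts', '']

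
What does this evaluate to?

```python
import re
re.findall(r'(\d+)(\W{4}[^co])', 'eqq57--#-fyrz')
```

[('57', '--#-f')]

Pattern: one or more of a digit (captured); then exactly 4 of a non-word character, then any character except [co] (captured).
Multiple groups make `findall` return tuples — one 2-tuple for the one match.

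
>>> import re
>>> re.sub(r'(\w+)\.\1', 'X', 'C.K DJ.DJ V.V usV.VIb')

'C.K X X usXIb'

After group 1 captures some text, `\1` only succeeds where that same text appears again.
Matches: at [4:9] → 'DJ.DJ'; at [10:13] → 'V.V'; at [16:19] → 'V.V'.
`sub` substitutes 'X' at each match site.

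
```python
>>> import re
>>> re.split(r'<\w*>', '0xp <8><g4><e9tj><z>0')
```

Splitting on the pattern gives 5 pieces.

['0xp ', '', '', '', '0']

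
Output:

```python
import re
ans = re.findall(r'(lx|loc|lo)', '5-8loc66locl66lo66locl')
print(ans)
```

['loc', 'loc', 'lo', 'loc']

Alternation tries branches left to right and keeps the first one that lets the overall match succeed at that position.
Because there's exactly one group, `findall` drops the full match and keeps group 1 from each hit.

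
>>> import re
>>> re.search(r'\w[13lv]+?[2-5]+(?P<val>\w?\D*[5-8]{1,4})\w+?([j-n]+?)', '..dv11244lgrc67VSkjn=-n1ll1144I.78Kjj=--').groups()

('lgrc67', 'k')

Pattern: a word character, then one or more of one of [13lv] (lazy), then one or more of a character in [2-5]; then optionally a word character, then zero or more of a non-digit, then 1 to 4 of a character in [5-8] (captured as 'val'); then one or more of a word character (lazy); then one or more of a character in [j-n] (lazy) (captured).
`re.search` tries every starting position until one works.
The match spans [2:18] → 'dv11244lgrc67VSk'.
Captured: group 1 = 'lgrc67', group 2 = 'k'.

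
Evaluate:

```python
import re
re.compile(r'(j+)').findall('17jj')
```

['jj']

The pattern matches one or more of a literal 'j' (captured).
Walking the string: at [2:4] match 'jj', group 1 = 'jj'.
With a single group, `findall` returns only what that group captured — 1 item.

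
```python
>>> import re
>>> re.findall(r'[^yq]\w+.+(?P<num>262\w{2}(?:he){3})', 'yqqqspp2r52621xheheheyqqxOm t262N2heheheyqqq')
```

['262N2hehehe']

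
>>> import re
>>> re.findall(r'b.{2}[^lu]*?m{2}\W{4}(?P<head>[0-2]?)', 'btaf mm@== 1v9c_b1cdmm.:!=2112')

['1', '2']

The pattern matches a literal 'b', then exactly 2 of any character; then zero or more of any character except [lu] (lazy); then exactly 2 of the literal 'm', then exactly 4 of a non-word character; then optionally a character in [0-2] (captured as 'head').
With the lazy modifier that quantifier settles for the fewest repetitions that let the rest of the pattern succeed (the atoms after it are unaffected and can still be greedy).
Scanning left to right: at [0:12] match 'btaf mm@== 1', group 1 = '1'; at [16:27] match 'b1cdmm.:!=2', group 1 = '2'.
Because there's exactly one group, `findall` drops the full match and keeps group 1 from each hit.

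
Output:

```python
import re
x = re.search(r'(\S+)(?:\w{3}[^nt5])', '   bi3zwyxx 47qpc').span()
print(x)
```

The match spans [3:12] → 'bi3zwyxx '.

(3, 12)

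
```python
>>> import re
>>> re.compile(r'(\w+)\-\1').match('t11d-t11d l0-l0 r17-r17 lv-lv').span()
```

`re.match` only tries the pattern at the start of the string.
The match spans [0:9] → 't11d-t11d'.

(0, 9)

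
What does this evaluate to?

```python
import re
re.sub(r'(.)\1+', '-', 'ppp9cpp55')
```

`\1` is not a pattern — it's the concrete string captured by group 1, re-applied verbatim.
Matches: at [0:3] → 'ppp'; at [5:7] → 'pp'; at [7:9] → '55'.
Each match is replaced by '-'.

'-9c--'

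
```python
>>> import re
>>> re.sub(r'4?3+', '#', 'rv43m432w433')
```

'rv#m#2w#'

`sub` substitutes '#' at each match site.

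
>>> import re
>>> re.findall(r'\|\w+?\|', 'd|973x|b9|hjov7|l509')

Scanning left to right: at [1:7] → '|973x|'; at [9:16] → '|hjov7|'.
`findall` yields the raw match text (2 of them) because the pattern has no groups.

['|973x|', '|hjov7|']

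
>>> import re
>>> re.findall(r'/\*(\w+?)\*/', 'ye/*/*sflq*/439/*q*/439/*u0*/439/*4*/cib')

['sflq', 'q', 'u0', '4']

Because there's exactly one group, `findall` drops the full match and keeps group 1 from each hit.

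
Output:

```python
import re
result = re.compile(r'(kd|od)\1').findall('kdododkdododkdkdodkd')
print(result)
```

['od', 'od', 'kd']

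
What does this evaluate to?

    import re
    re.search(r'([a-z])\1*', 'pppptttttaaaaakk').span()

`\1` is not a pattern — it's the concrete string captured by group 1, re-applied verbatim.
Unlike `match`, `search` isn't anchored — it looks for the pattern anywhere in the string.
The match spans [0:4] → 'pppp'.
Captured: group 1 = 'p'.

(0, 4)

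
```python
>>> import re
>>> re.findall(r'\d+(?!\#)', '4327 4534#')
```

['4327', '453']

`(?!…)`/`(?<!…)` only lets a position through if the neighbouring text does NOT match; no characters are consumed.
Matches: at [0:4] → '4327'; at [5:8] → '453'.
Since nothing is captured, `findall` lists the 2 matched substrings directly.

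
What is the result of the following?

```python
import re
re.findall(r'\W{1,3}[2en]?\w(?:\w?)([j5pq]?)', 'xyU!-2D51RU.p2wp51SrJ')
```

['', '']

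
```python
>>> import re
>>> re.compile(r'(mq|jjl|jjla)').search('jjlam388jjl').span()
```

(0, 3)

Branches in `(...|...)` are attempted left-to-right; the first branch that allows the whole pattern to succeed is taken.
`search` walks the string left to right and returns the first match it finds.
The match spans [0:3] → 'jjl'.
Captured: group 1 = 'jjl'.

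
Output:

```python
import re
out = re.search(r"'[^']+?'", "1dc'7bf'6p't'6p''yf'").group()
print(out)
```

'7bf'

`re.search` scans for the first position where the pattern succeeds.
The match spans [3:8] → "'7bf'".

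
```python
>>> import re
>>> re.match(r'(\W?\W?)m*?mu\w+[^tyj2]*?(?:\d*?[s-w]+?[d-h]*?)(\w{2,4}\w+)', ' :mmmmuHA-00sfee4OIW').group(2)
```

'fee4OIW'

The match spans [0:20] → ' :mmmmuHA-00sfee4OIW'.
Captured: group 1 = ' :', group 2 = 'fee4OIW'.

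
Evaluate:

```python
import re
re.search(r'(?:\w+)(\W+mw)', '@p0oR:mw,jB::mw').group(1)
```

':mw'

The match spans [1:8] → 'p0oR:mw'.
Captured: group 1 = ':mw'.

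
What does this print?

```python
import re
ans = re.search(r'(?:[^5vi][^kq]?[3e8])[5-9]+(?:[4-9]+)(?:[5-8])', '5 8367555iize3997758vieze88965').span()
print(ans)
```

The match spans [1:9] → ' 8367555'.

(1, 9)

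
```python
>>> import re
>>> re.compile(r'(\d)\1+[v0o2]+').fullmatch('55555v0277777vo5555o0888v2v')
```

None

After group 1 captures some text, `\1` only succeeds where that same text appears again.
`fullmatch` succeeds only if the pattern covers the string from start to end.
Here there's no way to consume every character, so the call returns None.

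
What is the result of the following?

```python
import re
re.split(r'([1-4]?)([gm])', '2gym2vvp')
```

['', '2', 'g', 'y', '', 'm', '2vvp']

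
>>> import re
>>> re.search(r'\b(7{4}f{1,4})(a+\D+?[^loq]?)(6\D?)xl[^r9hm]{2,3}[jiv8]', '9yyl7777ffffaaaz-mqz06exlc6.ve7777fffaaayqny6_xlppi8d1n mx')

None

The pattern matches a word boundary (`\b`, zero-width); then exactly 4 of a literal '7', then 1 to 4 of a literal 'f' (captured); then one or more of the literal 'a', then one or more of a non-digit (lazy), then optionally any character except [loq] (captured); then the literal '6', then optionally a non-digit (captured); then the literal 'xl', then 2 to 3 of any character except [r9hm], then one of [jiv8].
`search` walks the string left to right and returns the first match it finds.
Here the pattern never matches, so the call returns None.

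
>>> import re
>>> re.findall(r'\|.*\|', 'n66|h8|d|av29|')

['|h8|d|av29|']

Matches: at [3:14] → '|h8|d|av29|'.
Since nothing is captured, `findall` lists the 1 matched substring directly.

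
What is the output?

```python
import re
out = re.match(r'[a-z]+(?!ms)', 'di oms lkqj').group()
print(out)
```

`re.match` won't scan ahead — the pattern has to work from the very first character.
The match spans [0:2] → 'di'.

di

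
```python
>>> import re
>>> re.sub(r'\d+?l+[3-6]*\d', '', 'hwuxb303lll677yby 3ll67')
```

'hwuxb7yby '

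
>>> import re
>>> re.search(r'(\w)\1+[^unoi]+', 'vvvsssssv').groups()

('v',)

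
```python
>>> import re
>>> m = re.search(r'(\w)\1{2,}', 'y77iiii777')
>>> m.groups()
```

('i',)

The match spans [3:7] → 'iiii'.
Captured: group 1 = 'i'.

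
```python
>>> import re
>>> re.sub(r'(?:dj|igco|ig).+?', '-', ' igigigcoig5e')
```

' -g-g5e'

`|` is ordered: at each position the engine commits to the first alternative that works.
`sub` substitutes '-' at each match site.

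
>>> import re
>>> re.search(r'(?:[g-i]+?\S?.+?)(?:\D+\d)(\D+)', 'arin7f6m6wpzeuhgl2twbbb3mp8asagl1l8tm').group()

'in7f6m'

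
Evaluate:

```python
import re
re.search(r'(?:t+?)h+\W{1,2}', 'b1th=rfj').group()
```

The pattern matches one or more of a literal 't' (lazy) (non-capturing group); then one or more of the literal 'h', then 1 to 2 of a non-word character.
Unlike `match`, `search` isn't anchored — it looks for the pattern anywhere in the string.
The match spans [2:5] → 'th='.

'th='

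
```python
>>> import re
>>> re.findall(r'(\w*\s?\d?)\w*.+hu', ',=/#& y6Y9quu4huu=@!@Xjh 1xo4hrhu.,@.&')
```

The pattern matches zero or more of a word character, then optionally whitespace, then optionally a digit (captured); then zero or more of a word character, then one or more of any character, then the literal 'hu'.
Scanning left to right: at [0:33] match ',=/#& y6Y9quu4huu=@!@Xjh 1xo4hrhu', group 1 = ''.
`findall` collects group 1 from the one match (1 total).

['']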